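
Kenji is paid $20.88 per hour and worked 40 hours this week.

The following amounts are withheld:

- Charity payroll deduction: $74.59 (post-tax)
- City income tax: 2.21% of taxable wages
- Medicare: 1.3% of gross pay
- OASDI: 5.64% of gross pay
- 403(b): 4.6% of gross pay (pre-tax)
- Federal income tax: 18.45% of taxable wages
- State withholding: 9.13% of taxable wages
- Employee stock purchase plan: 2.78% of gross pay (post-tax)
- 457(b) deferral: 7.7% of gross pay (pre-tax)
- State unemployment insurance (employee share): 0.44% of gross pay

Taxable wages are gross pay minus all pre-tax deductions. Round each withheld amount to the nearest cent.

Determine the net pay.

Gross pay: 40 × $20.88 = $835.20
403(b): $835.20 × 0.046 = $38.42
457(b) deferral: $835.20 × 0.077 = $64.31
Pre-tax total = $38.42 + $64.31 = $102.73
Taxable wages = $835.20 − $102.73 = $732.47
Federal income tax: $732.47 × 0.1845 = $135.14
State withholding: $732.47 × 0.0913 = $66.87
City income tax: $732.47 × 0.0221 = $16.19
Medicare: $835.20 × 0.013 = $10.86
State unemployment insurance (employee share): $835.20 × 0.0044 = $3.67
OASDI: $835.20 × 0.0564 = $47.11
Charity payroll deduction: $74.59
Employee stock purchase plan: $835.20 × 0.0278 = $23.22
Total deductions = $38.42 + $64.31 + $135.14 + $66.87 + $16.19 + $10.86 + $3.67 + $47.11 + $74.59 + $23.22 = $480.38
Net pay = $835.20 − $480.38 = $354.82

$354.82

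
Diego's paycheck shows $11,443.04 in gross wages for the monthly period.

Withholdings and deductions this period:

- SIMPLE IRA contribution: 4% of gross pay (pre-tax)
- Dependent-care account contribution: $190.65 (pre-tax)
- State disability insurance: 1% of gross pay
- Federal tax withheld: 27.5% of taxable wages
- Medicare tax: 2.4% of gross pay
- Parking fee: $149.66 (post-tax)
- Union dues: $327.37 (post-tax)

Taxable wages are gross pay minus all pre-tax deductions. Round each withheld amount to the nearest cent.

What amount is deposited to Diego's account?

SIMPLE IRA contribution: $11,443.04 × 0.04 = $457.72
Dependent-care account contribution: $190.65
Pre-tax total = $457.72 + $190.65 = $648.37
Taxable wages = $11,443.04 − $648.37 = $10,794.67
Federal tax withheld: $10,794.67 × 0.275 = $2,968.53
Medicare tax: $11,443.04 × 0.024 = $274.63
State disability insurance: $11,443.04 × 0.01 = $114.43
Union dues: $327.37
Parking fee: $149.66
Total deductions = $457.72 + $190.65 + $2,968.53 + $274.63 + $114.43 + $327.37 + $149.66 = $4,482.99
Net pay = $11,443.04 − $4,482.99 = $6,960.05

$6,960.05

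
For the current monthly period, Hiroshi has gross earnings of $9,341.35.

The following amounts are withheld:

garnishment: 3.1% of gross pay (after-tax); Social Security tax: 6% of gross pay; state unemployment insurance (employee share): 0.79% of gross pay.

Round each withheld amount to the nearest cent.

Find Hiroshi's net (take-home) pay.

$8,417.49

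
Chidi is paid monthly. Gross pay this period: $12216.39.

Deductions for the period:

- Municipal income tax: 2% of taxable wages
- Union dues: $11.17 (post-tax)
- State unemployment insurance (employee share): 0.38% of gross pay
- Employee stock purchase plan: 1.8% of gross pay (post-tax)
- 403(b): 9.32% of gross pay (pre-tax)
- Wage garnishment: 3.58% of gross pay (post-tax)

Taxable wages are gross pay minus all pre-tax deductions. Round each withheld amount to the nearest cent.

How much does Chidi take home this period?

403(b): $12216.39 × 0.0932 = $1138.57
Taxable wages = $12216.39 − $1138.57 = $11077.82
Municipal income tax: $11077.82 × 0.02 = $221.56
State unemployment insurance (employee share): $12216.39 × 0.0038 = $46.42
Employee stock purchase plan: $12216.39 × 0.018 = $219.90
Union dues: $11.17
Wage garnishment: $12216.39 × 0.0358 = $437.35
Total deductions = $1138.57 + $221.56 + $46.42 + $219.90 + $11.17 + $437.35 = $2074.97
Net pay = $12216.39 − $2074.97 = $10141.42

$10141.42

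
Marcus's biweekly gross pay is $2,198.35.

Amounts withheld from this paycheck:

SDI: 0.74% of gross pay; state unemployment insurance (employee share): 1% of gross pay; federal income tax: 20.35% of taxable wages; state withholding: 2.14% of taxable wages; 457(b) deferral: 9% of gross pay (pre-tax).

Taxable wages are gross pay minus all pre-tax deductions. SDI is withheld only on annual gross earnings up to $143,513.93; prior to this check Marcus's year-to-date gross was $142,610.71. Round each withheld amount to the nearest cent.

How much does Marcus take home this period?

457(b) deferral: $2,198.35 × 0.09 = $197.85
Taxable wages = $2,198.35 − $197.85 = $2,000.50
Federal income tax: $2,000.50 × 0.2035 = $407.10
State withholding: $2,000.50 × 0.0214 = $42.81
SDI: only $143,513.93 − $142,610.71 = $903.22 of this check is subject → $903.22 × 0.0074 = $6.68
State unemployment insurance (employee share): $2,198.35 × 0.01 = $21.98
Total deductions = $197.85 + $407.10 + $42.81 + $6.68 + $21.98 = $676.42
Net pay = $2,198.35 − $676.42 = $1,521.93

$1,521.93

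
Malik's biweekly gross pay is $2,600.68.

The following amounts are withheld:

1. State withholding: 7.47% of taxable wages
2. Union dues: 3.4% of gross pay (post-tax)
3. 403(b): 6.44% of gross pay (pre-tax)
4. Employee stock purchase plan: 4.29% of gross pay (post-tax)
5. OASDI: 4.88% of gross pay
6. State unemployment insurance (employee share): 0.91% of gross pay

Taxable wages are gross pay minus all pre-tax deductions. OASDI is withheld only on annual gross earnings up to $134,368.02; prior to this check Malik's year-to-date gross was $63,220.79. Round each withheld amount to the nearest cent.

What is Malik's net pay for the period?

$1,900.87

403(b): $2,600.68 × 0.0644 = $167.48
Taxable wages = $2,600.68 − $167.48 = $2,433.20
State withholding: $2,433.20 × 0.0747 = $181.76
State unemployment insurance (employee share): $2,600.68 × 0.0091 = $23.67
OASDI: cap not yet reached, full $2,600.68 is subject → $2,600.68 × 0.0488 = $126.91
Employee stock purchase plan: $2,600.68 × 0.0429 = $111.57
Union dues: $2,600.68 × 0.034 = $88.42
Total deductions = $167.48 + $181.76 + $23.67 + $126.91 + $111.57 + $88.42 = $699.81
Net pay = $2,600.68 − $699.81 = $1,900.87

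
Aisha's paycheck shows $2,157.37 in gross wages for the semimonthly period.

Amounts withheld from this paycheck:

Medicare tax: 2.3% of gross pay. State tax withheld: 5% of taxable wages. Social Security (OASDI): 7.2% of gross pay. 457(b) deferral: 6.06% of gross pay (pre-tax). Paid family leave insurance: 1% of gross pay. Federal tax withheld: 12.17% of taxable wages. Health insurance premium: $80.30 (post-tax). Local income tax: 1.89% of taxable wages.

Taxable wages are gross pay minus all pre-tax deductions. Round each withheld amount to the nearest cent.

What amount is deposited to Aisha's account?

457(b) deferral: $2,157.37 × 0.0606 = $130.74
Taxable wages = $2,157.37 − $130.74 = $2,026.63
Local income tax: $2,026.63 × 0.0189 = $38.30
State tax withheld: $2,026.63 × 0.05 = $101.33
Federal tax withheld: $2,026.63 × 0.1217 = $246.64
Social Security (OASDI): $2,157.37 × 0.072 = $155.33
Medicare tax: $2,157.37 × 0.023 = $49.62
Paid family leave insurance: $2,157.37 × 0.01 = $21.57
Health insurance premium: $80.30
Total deductions = $130.74 + $38.30 + $101.33 + $246.64 + $155.33 + $49.62 + $21.57 + $80.30 = $823.83
Net pay = $2,157.37 − $823.83 = $1,333.54

$1,333.54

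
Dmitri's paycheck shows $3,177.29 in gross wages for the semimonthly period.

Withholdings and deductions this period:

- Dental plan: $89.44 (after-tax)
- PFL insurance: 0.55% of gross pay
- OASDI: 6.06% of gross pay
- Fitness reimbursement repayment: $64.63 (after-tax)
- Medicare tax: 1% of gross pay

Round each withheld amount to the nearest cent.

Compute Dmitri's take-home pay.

PFL insurance: $3,177.29 × 0.0055 = $17.48
Medicare tax: $3,177.29 × 0.01 = $31.77
OASDI: $3,177.29 × 0.0606 = $192.54
Dental plan: $89.44
Fitness reimbursement repayment: $64.63
Total deductions = $17.48 + $31.77 + $192.54 + $89.44 + $64.63 = $395.86
Net pay = $3,177.29 − $395.86 = $2,781.43

$2,781.43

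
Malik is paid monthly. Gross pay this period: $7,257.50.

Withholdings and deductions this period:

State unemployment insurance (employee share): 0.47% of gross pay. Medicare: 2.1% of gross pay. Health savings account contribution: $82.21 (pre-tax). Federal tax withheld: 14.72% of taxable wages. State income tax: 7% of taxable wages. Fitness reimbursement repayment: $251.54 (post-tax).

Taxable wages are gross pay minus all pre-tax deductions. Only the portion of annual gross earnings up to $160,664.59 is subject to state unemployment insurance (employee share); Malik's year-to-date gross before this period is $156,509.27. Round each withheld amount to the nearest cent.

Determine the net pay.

$5,193.34

Health savings account contribution: $82.21
Taxable wages = $7,257.50 − $82.21 = $7,175.29
State income tax: $7,175.29 × 0.07 = $502.27
Federal tax withheld: $7,175.29 × 0.1472 = $1,056.20
State unemployment insurance (employee share): only $160,664.59 − $156,509.27 = $4,155.32 of this check is subject → $4,155.32 × 0.0047 = $19.53
Medicare: $7,257.50 × 0.021 = $152.41
Fitness reimbursement repayment: $251.54
Total deductions = $82.21 + $502.27 + $1,056.20 + $19.53 + $152.41 + $251.54 = $2,064.16
Net pay = $7,257.50 − $2,064.16 = $5,193.34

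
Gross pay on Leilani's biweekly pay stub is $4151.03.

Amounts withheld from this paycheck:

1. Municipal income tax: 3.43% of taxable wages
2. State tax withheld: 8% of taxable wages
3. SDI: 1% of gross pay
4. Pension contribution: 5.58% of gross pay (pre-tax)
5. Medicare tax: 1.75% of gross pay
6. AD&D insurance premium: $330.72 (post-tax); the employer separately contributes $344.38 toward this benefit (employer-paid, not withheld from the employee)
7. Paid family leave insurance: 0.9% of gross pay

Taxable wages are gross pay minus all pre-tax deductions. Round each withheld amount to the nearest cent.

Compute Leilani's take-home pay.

$2989.18

Pension contribution: $4151.03 × 0.0558 = $231.63
Taxable wages = $4151.03 − $231.63 = $3919.40
State tax withheld: $3919.40 × 0.08 = $313.55
Municipal income tax: $3919.40 × 0.0343 = $134.44
Medicare tax: $4151.03 × 0.0175 = $72.64
Paid family leave insurance: $4151.03 × 0.009 = $37.36
SDI: $4151.03 × 0.01 = $41.51
AD&D insurance premium: $330.72
(Employer's $344.38 toward AD&D insurance premium is not withheld from the employee.)
Total deductions = $231.63 + $313.55 + $134.44 + $72.64 + $37.36 + $41.51 + $330.72 = $1161.85
Net pay = $4151.03 − $1161.85 = $2989.18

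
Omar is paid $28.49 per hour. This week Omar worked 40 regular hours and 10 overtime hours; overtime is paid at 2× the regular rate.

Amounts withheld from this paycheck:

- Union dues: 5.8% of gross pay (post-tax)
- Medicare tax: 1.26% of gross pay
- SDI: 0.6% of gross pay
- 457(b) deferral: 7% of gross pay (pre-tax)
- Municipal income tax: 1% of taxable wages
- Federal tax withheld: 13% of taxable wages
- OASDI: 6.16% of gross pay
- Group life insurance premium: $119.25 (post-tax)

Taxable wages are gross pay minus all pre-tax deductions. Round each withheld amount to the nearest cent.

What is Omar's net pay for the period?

Regular pay: 40 × $28.49 = $1139.60
Overtime pay: 10 × $28.49 × 2 = $569.80
Gross pay = $1139.60 + $569.80 = $1709.40
457(b) deferral: $1709.40 × 0.07 = $119.66
Taxable wages = $1709.40 − $119.66 = $1589.74
Municipal income tax: $1589.74 × 0.01 = $15.90
Federal tax withheld: $1589.74 × 0.13 = $206.67
OASDI: $1709.40 × 0.0616 = $105.30
SDI: $1709.40 × 0.006 = $10.26
Medicare tax: $1709.40 × 0.0126 = $21.54
Group life insurance premium: $119.25
Union dues: $1709.40 × 0.058 = $99.15
Total deductions = $119.66 + $15.90 + $206.67 + $105.30 + $10.26 + $21.54 + $119.25 + $99.15 = $697.73
Net pay = $1709.40 − $697.73 = $1011.67

$1011.67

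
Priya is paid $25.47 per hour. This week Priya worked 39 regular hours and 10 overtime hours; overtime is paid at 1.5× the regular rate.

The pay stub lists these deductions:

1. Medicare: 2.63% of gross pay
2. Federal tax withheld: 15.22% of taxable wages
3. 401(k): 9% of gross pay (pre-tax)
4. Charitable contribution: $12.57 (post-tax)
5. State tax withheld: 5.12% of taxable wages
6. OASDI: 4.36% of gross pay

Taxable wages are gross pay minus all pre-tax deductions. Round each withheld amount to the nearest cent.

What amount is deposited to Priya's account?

$888.32

Regular pay: 39 × $25.47 = $993.33
Overtime pay: 10 × $25.47 × 1.5 = $382.05
Gross pay = $993.33 + $382.05 = $1375.38
401(k): $1375.38 × 0.09 = $123.78
Taxable wages = $1375.38 − $123.78 = $1251.60
State tax withheld: $1251.60 × 0.0512 = $64.08
Federal tax withheld: $1251.60 × 0.1522 = $190.49
Medicare: $1375.38 × 0.0263 = $36.17
OASDI: $1375.38 × 0.0436 = $59.97
Charitable contribution: $12.57
Total deductions = $123.78 + $64.08 + $190.49 + $36.17 + $59.97 + $12.57 = $487.06
Net pay = $1375.38 − $487.06 = $888.32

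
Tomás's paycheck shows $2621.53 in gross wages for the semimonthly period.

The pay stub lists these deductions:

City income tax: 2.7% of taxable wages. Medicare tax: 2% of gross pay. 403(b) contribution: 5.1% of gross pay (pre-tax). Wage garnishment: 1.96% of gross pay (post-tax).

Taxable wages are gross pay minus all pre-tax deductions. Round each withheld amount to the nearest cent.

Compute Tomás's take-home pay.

403(b) contribution: $2621.53 × 0.051 = $133.70
Taxable wages = $2621.53 − $133.70 = $2487.83
City income tax: $2487.83 × 0.027 = $67.17
Medicare tax: $2621.53 × 0.02 = $52.43
Wage garnishment: $2621.53 × 0.0196 = $51.38
Total deductions = $133.70 + $67.17 + $52.43 + $51.38 = $304.68
Net pay = $2621.53 − $304.68 = $2316.85

$2316.85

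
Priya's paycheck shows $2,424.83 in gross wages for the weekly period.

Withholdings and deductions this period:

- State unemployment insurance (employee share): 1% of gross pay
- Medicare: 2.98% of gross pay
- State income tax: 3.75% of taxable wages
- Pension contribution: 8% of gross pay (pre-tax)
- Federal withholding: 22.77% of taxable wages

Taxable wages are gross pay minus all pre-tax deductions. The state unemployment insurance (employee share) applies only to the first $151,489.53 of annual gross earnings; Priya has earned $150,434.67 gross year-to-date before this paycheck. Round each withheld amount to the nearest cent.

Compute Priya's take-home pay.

$1,556.41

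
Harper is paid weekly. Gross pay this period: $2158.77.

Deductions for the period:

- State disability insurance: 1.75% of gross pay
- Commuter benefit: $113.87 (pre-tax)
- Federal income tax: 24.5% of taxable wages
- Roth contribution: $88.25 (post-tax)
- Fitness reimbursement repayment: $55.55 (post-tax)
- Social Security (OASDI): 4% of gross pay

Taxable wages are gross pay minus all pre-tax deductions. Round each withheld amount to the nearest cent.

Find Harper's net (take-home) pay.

$1275.97

Commuter benefit: $113.87
Taxable wages = $2158.77 − $113.87 = $2044.90
Federal income tax: $2044.90 × 0.245 = $501.00
State disability insurance: $2158.77 × 0.0175 = $37.78
Social Security (OASDI): $2158.77 × 0.04 = $86.35
Roth contribution: $88.25
Fitness reimbursement repayment: $55.55
Total deductions = $113.87 + $501.00 + $37.78 + $86.35 + $88.25 + $55.55 = $882.80
Net pay = $2158.77 − $882.80 = $1275.97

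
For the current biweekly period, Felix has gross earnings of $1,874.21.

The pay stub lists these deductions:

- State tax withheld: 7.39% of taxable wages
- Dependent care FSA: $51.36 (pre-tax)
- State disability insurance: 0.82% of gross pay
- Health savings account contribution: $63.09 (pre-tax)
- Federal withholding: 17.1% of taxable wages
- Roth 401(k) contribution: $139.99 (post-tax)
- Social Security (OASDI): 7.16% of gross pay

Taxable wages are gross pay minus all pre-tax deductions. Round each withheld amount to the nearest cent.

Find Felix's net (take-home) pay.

$1,039.24

Dependent care FSA: $51.36
Health savings account contribution: $63.09
Pre-tax total = $51.36 + $63.09 = $114.45
Taxable wages = $1,874.21 − $114.45 = $1,759.76
State tax withheld: $1,759.76 × 0.0739 = $130.05
Federal withholding: $1,759.76 × 0.171 = $300.92
Social Security (OASDI): $1,874.21 × 0.0716 = $134.19
State disability insurance: $1,874.21 × 0.0082 = $15.37
Roth 401(k) contribution: $139.99
Total deductions = $51.36 + $63.09 + $130.05 + $300.92 + $134.19 + $15.37 + $139.99 = $834.97
Net pay = $1,874.21 − $834.97 = $1,039.24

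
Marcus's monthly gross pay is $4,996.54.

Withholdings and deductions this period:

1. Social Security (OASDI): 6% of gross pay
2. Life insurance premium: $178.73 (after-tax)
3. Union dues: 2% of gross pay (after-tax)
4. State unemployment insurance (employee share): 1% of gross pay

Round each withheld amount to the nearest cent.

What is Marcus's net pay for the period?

State unemployment insurance (employee share): $4,996.54 × 0.01 = $49.97
Social Security (OASDI): $4,996.54 × 0.06 = $299.79
Life insurance premium: $178.73
Union dues: $4,996.54 × 0.02 = $99.93
Total deductions = $49.97 + $299.79 + $178.73 + $99.93 = $628.42
Net pay = $4,996.54 − $628.42 = $4,368.12

$4,368.12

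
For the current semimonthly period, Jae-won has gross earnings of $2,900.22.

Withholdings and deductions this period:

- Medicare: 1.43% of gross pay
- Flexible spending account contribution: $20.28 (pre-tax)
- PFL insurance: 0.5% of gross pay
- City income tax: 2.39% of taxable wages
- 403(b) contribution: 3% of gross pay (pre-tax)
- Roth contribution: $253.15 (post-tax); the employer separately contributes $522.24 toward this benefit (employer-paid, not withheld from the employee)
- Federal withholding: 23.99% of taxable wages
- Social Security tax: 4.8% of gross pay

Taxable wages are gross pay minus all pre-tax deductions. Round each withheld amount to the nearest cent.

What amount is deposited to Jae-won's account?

Flexible spending account contribution: $20.28
403(b) contribution: $2,900.22 × 0.03 = $87.01
Pre-tax total = $20.28 + $87.01 = $107.29
Taxable wages = $2,900.22 − $107.29 = $2,792.93
Federal withholding: $2,792.93 × 0.2399 = $670.02
City income tax: $2,792.93 × 0.0239 = $66.75
Medicare: $2,900.22 × 0.0143 = $41.47
Social Security tax: $2,900.22 × 0.048 = $139.21
PFL insurance: $2,900.22 × 0.005 = $14.50
Roth contribution: $253.15
(Employer's $522.24 toward Roth contribution is not withheld from the employee.)
Total deductions = $20.28 + $87.01 + $670.02 + $66.75 + $41.47 + $139.21 + $14.50 + $253.15 = $1,292.39
Net pay = $2,900.22 − $1,292.39 = $1,607.83

$1,607.83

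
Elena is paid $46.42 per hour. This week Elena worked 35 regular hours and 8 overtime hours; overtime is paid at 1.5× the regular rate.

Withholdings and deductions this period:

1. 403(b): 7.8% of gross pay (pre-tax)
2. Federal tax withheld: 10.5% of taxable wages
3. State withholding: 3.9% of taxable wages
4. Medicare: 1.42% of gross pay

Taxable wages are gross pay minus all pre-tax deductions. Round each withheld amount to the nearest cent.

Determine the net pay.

$1690.92

Regular pay: 35 × $46.42 = $1624.70
Overtime pay: 8 × $46.42 × 1.5 = $557.04
Gross pay = $1624.70 + $557.04 = $2181.74
403(b): $2181.74 × 0.078 = $170.18
Taxable wages = $2181.74 − $170.18 = $2011.56
State withholding: $2011.56 × 0.039 = $78.45
Federal tax withheld: $2011.56 × 0.105 = $211.21
Medicare: $2181.74 × 0.0142 = $30.98
Total deductions = $170.18 + $78.45 + $211.21 + $30.98 = $490.82
Net pay = $2181.74 − $490.82 = $1690.92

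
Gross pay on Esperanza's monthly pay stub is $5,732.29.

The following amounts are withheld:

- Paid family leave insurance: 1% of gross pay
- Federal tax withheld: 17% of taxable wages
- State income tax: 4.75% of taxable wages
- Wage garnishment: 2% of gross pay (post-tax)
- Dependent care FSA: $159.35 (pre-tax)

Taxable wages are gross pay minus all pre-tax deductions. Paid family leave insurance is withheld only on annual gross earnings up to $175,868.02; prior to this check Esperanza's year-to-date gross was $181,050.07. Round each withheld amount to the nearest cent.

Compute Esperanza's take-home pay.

Dependent care FSA: $159.35
Taxable wages = $5,732.29 − $159.35 = $5,572.94
Federal tax withheld: $5,572.94 × 0.17 = $947.40
State income tax: $5,572.94 × 0.0475 = $264.71
Paid family leave insurance: annual cap $175,868.02 already reached (YTD $181,050.07), so $0.00
Wage garnishment: $5,732.29 × 0.02 = $114.65
Total deductions = $159.35 + $947.40 + $264.71 + $0.00 + $114.65 = $1,486.11
Net pay = $5,732.29 − $1,486.11 = $4,246.18

$4,246.18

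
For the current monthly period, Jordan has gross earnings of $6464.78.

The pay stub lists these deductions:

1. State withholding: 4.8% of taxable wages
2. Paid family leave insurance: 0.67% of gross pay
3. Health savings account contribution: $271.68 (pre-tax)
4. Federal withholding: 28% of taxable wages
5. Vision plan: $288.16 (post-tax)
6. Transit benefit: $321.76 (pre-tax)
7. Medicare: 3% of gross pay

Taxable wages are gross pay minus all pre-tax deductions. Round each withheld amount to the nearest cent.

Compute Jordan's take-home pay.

$3420.13

Health savings account contribution: $271.68
Transit benefit: $321.76
Pre-tax total = $271.68 + $321.76 = $593.44
Taxable wages = $6464.78 − $593.44 = $5871.34
Federal withholding: $5871.34 × 0.28 = $1643.98
State withholding: $5871.34 × 0.048 = $281.82
Paid family leave insurance: $6464.78 × 0.0067 = $43.31
Medicare: $6464.78 × 0.03 = $193.94
Vision plan: $288.16
Total deductions = $271.68 + $321.76 + $1643.98 + $281.82 + $43.31 + $193.94 + $288.16 = $3044.65
Net pay = $6464.78 − $3044.65 = $3420.13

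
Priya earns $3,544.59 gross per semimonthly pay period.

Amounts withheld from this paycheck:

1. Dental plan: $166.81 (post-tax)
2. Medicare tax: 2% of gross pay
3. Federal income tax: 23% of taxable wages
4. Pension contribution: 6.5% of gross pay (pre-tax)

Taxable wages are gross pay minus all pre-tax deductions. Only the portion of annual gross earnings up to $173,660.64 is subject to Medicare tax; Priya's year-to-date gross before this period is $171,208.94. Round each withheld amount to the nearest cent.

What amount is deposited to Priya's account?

Pension contribution: $3,544.59 × 0.065 = $230.40
Taxable wages = $3,544.59 − $230.40 = $3,314.19
Federal income tax: $3,314.19 × 0.23 = $762.26
Medicare tax: only $173,660.64 − $171,208.94 = $2,451.70 of this check is subject → $2,451.70 × 0.02 = $49.03
Dental plan: $166.81
Total deductions = $230.40 + $762.26 + $49.03 + $166.81 = $1,208.50
Net pay = $3,544.59 − $1,208.50 = $2,336.09

$2,336.09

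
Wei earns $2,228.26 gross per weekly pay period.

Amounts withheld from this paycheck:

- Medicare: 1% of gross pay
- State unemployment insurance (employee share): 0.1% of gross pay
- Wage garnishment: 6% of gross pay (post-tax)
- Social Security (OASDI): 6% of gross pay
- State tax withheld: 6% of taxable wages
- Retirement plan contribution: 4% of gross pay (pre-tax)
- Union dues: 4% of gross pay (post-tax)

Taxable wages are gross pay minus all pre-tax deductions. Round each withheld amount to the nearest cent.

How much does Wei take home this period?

Retirement plan contribution: $2,228.26 × 0.04 = $89.13
Taxable wages = $2,228.26 − $89.13 = $2,139.13
State tax withheld: $2,139.13 × 0.06 = $128.35
Medicare: $2,228.26 × 0.01 = $22.28
State unemployment insurance (employee share): $2,228.26 × 0.001 = $2.23
Social Security (OASDI): $2,228.26 × 0.06 = $133.70
Union dues: $2,228.26 × 0.04 = $89.13
Wage garnishment: $2,228.26 × 0.06 = $133.70
Total deductions = $89.13 + $128.35 + $22.28 + $2.23 + $133.70 + $89.13 + $133.70 = $598.52
Net pay = $2,228.26 − $598.52 = $1,629.74

$1,629.74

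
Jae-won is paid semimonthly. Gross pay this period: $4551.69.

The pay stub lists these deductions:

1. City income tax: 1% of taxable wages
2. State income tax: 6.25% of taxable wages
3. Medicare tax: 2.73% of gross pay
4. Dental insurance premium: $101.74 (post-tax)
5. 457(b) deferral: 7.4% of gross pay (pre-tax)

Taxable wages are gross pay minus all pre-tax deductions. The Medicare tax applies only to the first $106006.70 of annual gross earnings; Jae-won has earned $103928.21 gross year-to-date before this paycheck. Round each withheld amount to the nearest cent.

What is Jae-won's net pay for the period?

457(b) deferral: $4551.69 × 0.074 = $336.83
Taxable wages = $4551.69 − $336.83 = $4214.86
State income tax: $4214.86 × 0.0625 = $263.43
City income tax: $4214.86 × 0.01 = $42.15
Medicare tax: only $106006.70 − $103928.21 = $2078.49 of this check is subject → $2078.49 × 0.0273 = $56.74
Dental insurance premium: $101.74
Total deductions = $336.83 + $263.43 + $42.15 + $56.74 + $101.74 = $800.89
Net pay = $4551.69 − $800.89 = $3750.80

$3750.80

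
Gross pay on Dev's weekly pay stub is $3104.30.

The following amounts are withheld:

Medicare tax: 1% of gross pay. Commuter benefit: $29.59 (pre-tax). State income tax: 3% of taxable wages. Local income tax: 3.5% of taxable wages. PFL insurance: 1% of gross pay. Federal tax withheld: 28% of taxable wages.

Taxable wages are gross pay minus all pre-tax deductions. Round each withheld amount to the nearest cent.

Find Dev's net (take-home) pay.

$1951.86

Commuter benefit: $29.59
Taxable wages = $3104.30 − $29.59 = $3074.71
Local income tax: $3074.71 × 0.035 = $107.61
Federal tax withheld: $3074.71 × 0.28 = $860.92
State income tax: $3074.71 × 0.03 = $92.24
Medicare tax: $3104.30 × 0.01 = $31.04
PFL insurance: $3104.30 × 0.01 = $31.04
Total deductions = $29.59 + $107.61 + $860.92 + $92.24 + $31.04 + $31.04 = $1152.44
Net pay = $3104.30 − $1152.44 = $1951.86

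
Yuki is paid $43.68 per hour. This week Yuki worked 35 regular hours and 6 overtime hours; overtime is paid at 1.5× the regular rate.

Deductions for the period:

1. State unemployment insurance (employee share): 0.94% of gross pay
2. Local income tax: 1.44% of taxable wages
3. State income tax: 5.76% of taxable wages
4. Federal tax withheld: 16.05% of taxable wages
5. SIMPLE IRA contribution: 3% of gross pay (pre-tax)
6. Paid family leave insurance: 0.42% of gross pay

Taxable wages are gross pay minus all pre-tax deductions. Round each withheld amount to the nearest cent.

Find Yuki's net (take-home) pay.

$1404.68

Regular pay: 35 × $43.68 = $1528.80
Overtime pay: 6 × $43.68 × 1.5 = $393.12
Gross pay = $1528.80 + $393.12 = $1921.92
SIMPLE IRA contribution: $1921.92 × 0.03 = $57.66
Taxable wages = $1921.92 − $57.66 = $1864.26
State income tax: $1864.26 × 0.0576 = $107.38
Federal tax withheld: $1864.26 × 0.1605 = $299.21
Local income tax: $1864.26 × 0.0144 = $26.85
Paid family leave insurance: $1921.92 × 0.0042 = $8.07
State unemployment insurance (employee share): $1921.92 × 0.0094 = $18.07
Total deductions = $57.66 + $107.38 + $299.21 + $26.85 + $8.07 + $18.07 = $517.24
Net pay = $1921.92 − $517.24 = $1404.68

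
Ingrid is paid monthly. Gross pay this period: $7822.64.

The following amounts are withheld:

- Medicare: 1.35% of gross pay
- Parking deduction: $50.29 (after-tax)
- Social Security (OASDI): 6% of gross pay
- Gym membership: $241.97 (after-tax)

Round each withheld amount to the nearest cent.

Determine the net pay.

$6955.41

Medicare: $7822.64 × 0.0135 = $105.61
Social Security (OASDI): $7822.64 × 0.06 = $469.36
Gym membership: $241.97
Parking deduction: $50.29
Total deductions = $105.61 + $469.36 + $241.97 + $50.29 = $867.23
Net pay = $7822.64 − $867.23 = $6955.41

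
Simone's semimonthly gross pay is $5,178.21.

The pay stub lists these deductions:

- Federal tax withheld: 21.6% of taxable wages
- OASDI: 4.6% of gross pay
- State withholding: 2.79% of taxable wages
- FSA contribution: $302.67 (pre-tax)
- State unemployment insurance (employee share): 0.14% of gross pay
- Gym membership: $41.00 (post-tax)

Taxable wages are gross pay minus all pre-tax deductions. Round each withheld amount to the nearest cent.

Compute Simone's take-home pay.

$3,399.94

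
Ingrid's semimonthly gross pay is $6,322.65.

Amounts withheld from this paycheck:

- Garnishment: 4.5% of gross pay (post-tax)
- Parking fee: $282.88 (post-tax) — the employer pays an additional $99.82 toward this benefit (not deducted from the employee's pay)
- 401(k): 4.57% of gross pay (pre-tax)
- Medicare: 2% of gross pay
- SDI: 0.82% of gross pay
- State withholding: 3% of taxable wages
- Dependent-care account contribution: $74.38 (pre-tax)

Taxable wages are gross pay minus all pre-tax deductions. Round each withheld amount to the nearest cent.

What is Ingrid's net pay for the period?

$5,034.84

401(k): $6,322.65 × 0.0457 = $288.95
Dependent-care account contribution: $74.38
Pre-tax total = $288.95 + $74.38 = $363.33
Taxable wages = $6,322.65 − $363.33 = $5,959.32
State withholding: $5,959.32 × 0.03 = $178.78
Medicare: $6,322.65 × 0.02 = $126.45
SDI: $6,322.65 × 0.0082 = $51.85
Parking fee: $282.88
Garnishment: $6,322.65 × 0.045 = $284.52
(Employer's $99.82 toward parking fee is not withheld from the employee.)
Total deductions = $288.95 + $74.38 + $178.78 + $126.45 + $51.85 + $282.88 + $284.52 = $1,287.81
Net pay = $6,322.65 − $1,287.81 = $5,034.84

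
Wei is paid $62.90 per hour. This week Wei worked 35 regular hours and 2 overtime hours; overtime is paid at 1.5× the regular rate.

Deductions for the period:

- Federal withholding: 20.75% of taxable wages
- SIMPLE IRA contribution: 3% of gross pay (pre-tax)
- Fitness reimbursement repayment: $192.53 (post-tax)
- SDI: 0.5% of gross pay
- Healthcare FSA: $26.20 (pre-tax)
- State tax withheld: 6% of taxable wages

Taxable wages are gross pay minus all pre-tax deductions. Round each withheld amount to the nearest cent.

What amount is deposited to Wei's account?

$1,474.62

Regular pay: 35 × $62.90 = $2,201.50
Overtime pay: 2 × $62.90 × 1.5 = $188.70
Gross pay = $2,201.50 + $188.70 = $2,390.20
SIMPLE IRA contribution: $2,390.20 × 0.03 = $71.71
Healthcare FSA: $26.20
Pre-tax total = $71.71 + $26.20 = $97.91
Taxable wages = $2,390.20 − $97.91 = $2,292.29
State tax withheld: $2,292.29 × 0.06 = $137.54
Federal withholding: $2,292.29 × 0.2075 = $475.65
SDI: $2,390.20 × 0.005 = $11.95
Fitness reimbursement repayment: $192.53
Total deductions = $71.71 + $26.20 + $137.54 + $475.65 + $11.95 + $192.53 = $915.58
Net pay = $2,390.20 − $915.58 = $1,474.62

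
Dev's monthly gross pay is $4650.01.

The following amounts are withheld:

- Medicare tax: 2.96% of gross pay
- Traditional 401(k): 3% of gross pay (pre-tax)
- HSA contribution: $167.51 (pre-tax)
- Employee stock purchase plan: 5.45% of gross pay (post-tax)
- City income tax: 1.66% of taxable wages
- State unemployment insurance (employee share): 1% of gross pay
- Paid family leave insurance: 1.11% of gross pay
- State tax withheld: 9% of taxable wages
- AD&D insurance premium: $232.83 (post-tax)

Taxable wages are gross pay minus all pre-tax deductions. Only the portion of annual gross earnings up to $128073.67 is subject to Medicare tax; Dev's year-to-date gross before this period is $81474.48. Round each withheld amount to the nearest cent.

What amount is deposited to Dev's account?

$3158.02

HSA contribution: $167.51
Traditional 401(k): $4650.01 × 0.03 = $139.50
Pre-tax total = $167.51 + $139.50 = $307.01
Taxable wages = $4650.01 − $307.01 = $4343.00
State tax withheld: $4343.00 × 0.09 = $390.87
City income tax: $4343.00 × 0.0166 = $72.09
State unemployment insurance (employee share): $4650.01 × 0.01 = $46.50
Medicare tax: cap not yet reached, full $4650.01 is subject → $4650.01 × 0.0296 = $137.64
Paid family leave insurance: $4650.01 × 0.0111 = $51.62
Employee stock purchase plan: $4650.01 × 0.0545 = $253.43
AD&D insurance premium: $232.83
Total deductions = $167.51 + $139.50 + $390.87 + $72.09 + $46.50 + $137.64 + $51.62 + $253.43 + $232.83 = $1491.99
Net pay = $4650.01 − $1491.99 = $3158.02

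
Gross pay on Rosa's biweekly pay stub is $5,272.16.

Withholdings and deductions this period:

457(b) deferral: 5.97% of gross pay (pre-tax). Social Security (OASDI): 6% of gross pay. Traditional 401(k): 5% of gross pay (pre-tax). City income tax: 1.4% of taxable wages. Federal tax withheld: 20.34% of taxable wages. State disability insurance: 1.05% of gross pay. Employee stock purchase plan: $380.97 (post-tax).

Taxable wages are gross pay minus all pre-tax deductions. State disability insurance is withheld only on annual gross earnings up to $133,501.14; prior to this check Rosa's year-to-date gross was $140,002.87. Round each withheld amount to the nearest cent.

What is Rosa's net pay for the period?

Traditional 401(k): $5,272.16 × 0.05 = $263.61
457(b) deferral: $5,272.16 × 0.0597 = $314.75
Pre-tax total = $263.61 + $314.75 = $578.36
Taxable wages = $5,272.16 − $578.36 = $4,693.80
Federal tax withheld: $4,693.80 × 0.2034 = $954.72
City income tax: $4,693.80 × 0.014 = $65.71
Social Security (OASDI): $5,272.16 × 0.06 = $316.33
State disability insurance: annual cap $133,501.14 already reached (YTD $140,002.87), so $0.00
Employee stock purchase plan: $380.97
Total deductions = $263.61 + $314.75 + $954.72 + $65.71 + $316.33 + $0.00 + $380.97 = $2,296.09
Net pay = $5,272.16 − $2,296.09 = $2,976.07

$2,976.07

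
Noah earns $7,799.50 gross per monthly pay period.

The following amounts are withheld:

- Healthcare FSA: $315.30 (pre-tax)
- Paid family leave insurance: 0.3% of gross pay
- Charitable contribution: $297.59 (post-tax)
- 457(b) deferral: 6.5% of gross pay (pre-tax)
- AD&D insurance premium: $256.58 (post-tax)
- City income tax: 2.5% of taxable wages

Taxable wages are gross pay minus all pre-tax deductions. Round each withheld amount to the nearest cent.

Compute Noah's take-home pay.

$6,225.23

457(b) deferral: $7,799.50 × 0.065 = $506.97
Healthcare FSA: $315.30
Pre-tax total = $506.97 + $315.30 = $822.27
Taxable wages = $7,799.50 − $822.27 = $6,977.23
City income tax: $6,977.23 × 0.025 = $174.43
Paid family leave insurance: $7,799.50 × 0.003 = $23.40
AD&D insurance premium: $256.58
Charitable contribution: $297.59
Total deductions = $506.97 + $315.30 + $174.43 + $23.40 + $256.58 + $297.59 = $1,574.27
Net pay = $7,799.50 − $1,574.27 = $6,225.23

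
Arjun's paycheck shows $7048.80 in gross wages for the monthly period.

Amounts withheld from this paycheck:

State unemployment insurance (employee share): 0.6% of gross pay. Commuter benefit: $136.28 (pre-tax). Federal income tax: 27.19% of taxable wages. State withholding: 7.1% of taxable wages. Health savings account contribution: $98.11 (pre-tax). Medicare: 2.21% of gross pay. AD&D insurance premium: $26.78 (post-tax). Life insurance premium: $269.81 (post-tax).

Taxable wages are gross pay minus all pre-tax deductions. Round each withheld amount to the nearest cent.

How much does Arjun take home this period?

Health savings account contribution: $98.11
Commuter benefit: $136.28
Pre-tax total = $98.11 + $136.28 = $234.39
Taxable wages = $7048.80 − $234.39 = $6814.41
State withholding: $6814.41 × 0.071 = $483.82
Federal income tax: $6814.41 × 0.2719 = $1852.84
State unemployment insurance (employee share): $7048.80 × 0.006 = $42.29
Medicare: $7048.80 × 0.0221 = $155.78
Life insurance premium: $269.81
AD&D insurance premium: $26.78
Total deductions = $98.11 + $136.28 + $483.82 + $1852.84 + $42.29 + $155.78 + $269.81 + $26.78 = $3065.71
Net pay = $7048.80 − $3065.71 = $3983.09

$3983.09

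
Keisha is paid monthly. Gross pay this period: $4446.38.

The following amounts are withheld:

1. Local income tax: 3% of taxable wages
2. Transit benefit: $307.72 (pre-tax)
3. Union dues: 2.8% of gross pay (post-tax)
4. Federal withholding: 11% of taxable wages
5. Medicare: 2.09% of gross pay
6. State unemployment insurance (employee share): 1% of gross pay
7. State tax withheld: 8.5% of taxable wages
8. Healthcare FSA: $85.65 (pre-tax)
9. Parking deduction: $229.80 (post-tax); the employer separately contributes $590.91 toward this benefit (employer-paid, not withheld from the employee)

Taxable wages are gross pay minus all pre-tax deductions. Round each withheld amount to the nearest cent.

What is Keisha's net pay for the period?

Healthcare FSA: $85.65
Transit benefit: $307.72
Pre-tax total = $85.65 + $307.72 = $393.37
Taxable wages = $4446.38 − $393.37 = $4053.01
State tax withheld: $4053.01 × 0.085 = $344.51
Local income tax: $4053.01 × 0.03 = $121.59
Federal withholding: $4053.01 × 0.11 = $445.83
State unemployment insurance (employee share): $4446.38 × 0.01 = $44.46
Medicare: $4446.38 × 0.0209 = $92.93
Union dues: $4446.38 × 0.028 = $124.50
Parking deduction: $229.80
(Employer's $590.91 toward parking deduction is not withheld from the employee.)
Total deductions = $85.65 + $307.72 + $344.51 + $121.59 + $445.83 + $44.46 + $92.93 + $124.50 + $229.80 = $1796.99
Net pay = $4446.38 − $1796.99 = $2649.39

$2649.39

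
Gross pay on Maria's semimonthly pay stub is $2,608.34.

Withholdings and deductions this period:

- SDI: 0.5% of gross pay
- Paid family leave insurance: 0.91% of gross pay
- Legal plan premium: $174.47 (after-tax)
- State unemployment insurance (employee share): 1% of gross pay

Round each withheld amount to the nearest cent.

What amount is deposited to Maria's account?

$2,371.01

SDI: $2,608.34 × 0.005 = $13.04
Paid family leave insurance: $2,608.34 × 0.0091 = $23.74
State unemployment insurance (employee share): $2,608.34 × 0.01 = $26.08
Legal plan premium: $174.47
Total deductions = $13.04 + $23.74 + $26.08 + $174.47 = $237.33
Net pay = $2,608.34 − $237.33 = $2,371.01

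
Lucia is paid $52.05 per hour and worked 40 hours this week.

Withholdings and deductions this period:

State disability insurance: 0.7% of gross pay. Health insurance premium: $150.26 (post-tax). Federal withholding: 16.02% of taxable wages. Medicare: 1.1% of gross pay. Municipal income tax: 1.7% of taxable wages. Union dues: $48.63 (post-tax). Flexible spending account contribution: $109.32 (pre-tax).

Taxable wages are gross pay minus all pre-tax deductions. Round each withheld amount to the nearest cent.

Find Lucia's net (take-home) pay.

Gross pay: 40 × $52.05 = $2,082.00
Flexible spending account contribution: $109.32
Taxable wages = $2,082.00 − $109.32 = $1,972.68
Municipal income tax: $1,972.68 × 0.017 = $33.54
Federal withholding: $1,972.68 × 0.1602 = $316.02
State disability insurance: $2,082.00 × 0.007 = $14.57
Medicare: $2,082.00 × 0.011 = $22.90
Union dues: $48.63
Health insurance premium: $150.26
Total deductions = $109.32 + $33.54 + $316.02 + $14.57 + $22.90 + $48.63 + $150.26 = $695.24
Net pay = $2,082.00 − $695.24 = $1,386.76

$1,386.76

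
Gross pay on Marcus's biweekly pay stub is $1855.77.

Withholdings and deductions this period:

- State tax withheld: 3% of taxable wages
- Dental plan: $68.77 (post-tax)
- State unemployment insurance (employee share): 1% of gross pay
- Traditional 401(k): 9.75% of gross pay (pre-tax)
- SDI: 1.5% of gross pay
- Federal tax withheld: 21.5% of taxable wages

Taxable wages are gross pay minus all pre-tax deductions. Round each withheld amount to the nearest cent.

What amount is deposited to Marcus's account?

Traditional 401(k): $1855.77 × 0.0975 = $180.94
Taxable wages = $1855.77 − $180.94 = $1674.83
Federal tax withheld: $1674.83 × 0.215 = $360.09
State tax withheld: $1674.83 × 0.03 = $50.24
SDI: $1855.77 × 0.015 = $27.84
State unemployment insurance (employee share): $1855.77 × 0.01 = $18.56
Dental plan: $68.77
Total deductions = $180.94 + $360.09 + $50.24 + $27.84 + $18.56 + $68.77 = $706.44
Net pay = $1855.77 − $706.44 = $1149.33

$1149.33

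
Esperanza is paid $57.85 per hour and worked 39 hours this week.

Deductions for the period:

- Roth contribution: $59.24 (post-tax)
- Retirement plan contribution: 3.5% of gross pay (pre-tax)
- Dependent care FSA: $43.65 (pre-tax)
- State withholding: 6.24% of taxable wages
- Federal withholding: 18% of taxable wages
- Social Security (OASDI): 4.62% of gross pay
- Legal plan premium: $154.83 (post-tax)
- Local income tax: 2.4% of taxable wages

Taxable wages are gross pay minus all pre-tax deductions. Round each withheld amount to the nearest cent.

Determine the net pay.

Gross pay: 39 × $57.85 = $2256.15
Dependent care FSA: $43.65
Retirement plan contribution: $2256.15 × 0.035 = $78.97
Pre-tax total = $43.65 + $78.97 = $122.62
Taxable wages = $2256.15 − $122.62 = $2133.53
Local income tax: $2133.53 × 0.024 = $51.20
Federal withholding: $2133.53 × 0.18 = $384.04
State withholding: $2133.53 × 0.0624 = $133.13
Social Security (OASDI): $2256.15 × 0.0462 = $104.23
Roth contribution: $59.24
Legal plan premium: $154.83
Total deductions = $43.65 + $78.97 + $51.20 + $384.04 + $133.13 + $104.23 + $59.24 + $154.83 = $1009.29
Net pay = $2256.15 − $1009.29 = $1246.86

$1246.86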